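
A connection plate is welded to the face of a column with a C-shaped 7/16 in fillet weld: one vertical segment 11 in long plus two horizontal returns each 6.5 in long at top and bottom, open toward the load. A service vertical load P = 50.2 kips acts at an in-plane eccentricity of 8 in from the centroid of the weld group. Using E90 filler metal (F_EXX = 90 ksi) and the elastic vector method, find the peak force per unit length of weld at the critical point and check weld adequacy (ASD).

f_max ≈ 6.32 kip/in; adequate

Total weld length L_w = 24 in. Treat welds as unit-width lines.
Centroid: x̄ = 2×6.5×3.25 / 24 = 1.76 in from the vertical weld.
Polar moment about centroid: J = I_x + I_y = [11³/12 + 2×6.5×5.5²] + [11×1.76² + 2(6.5³/12 + 6.5×1.49²)] = 612.9 in³.
Direct shear f_v = P/L_w = 50.2 / 24 = 2.092 kip/in (vertical).
Torsion M = P·e = 50.2 × 8 = 401.6 kip·in.
Critical point at (x, y) = (4.74, 5.5) from centroid. f_tx = M·y/J = 3.604 kip/in; f_ty = M·x/J = 3.106 kip/in.
Resultant f_max = √[f_tx² + (f_v + f_ty)²] = √[3.604² + (2.092 + 3.106)²] = 6.325 kip/in.
Capacity per unit length: r_n/Ω = (1/2.0) × 0.6 × 90 × (0.707 × 0.4375) = 8.351 kip/in.
6.325 ≤ 8.351 → adequate.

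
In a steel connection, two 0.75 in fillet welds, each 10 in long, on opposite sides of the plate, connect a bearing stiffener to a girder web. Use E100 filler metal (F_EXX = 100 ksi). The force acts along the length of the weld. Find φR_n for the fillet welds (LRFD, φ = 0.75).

Effective throat t_e = 0.707 × 0.75 = 0.5302 in.
Total length L = 20 in; A_we = 0.5302 × 20 = 10.61 in².
F_nw = 0.6 F_EXX = 0.6 × 100 = 60 ksi.
φR_n = 0.75 × 60 × 10.61 = 477.2 kip.

φR_n ≈ 477 kip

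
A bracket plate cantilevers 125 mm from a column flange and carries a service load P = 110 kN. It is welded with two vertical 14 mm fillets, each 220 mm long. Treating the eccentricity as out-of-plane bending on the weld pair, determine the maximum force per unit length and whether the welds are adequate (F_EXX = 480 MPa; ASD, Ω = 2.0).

f_max ≈ 888 N/mm; adequate

L_w = 2 × 220 = 440 mm; section modulus (unit throat) S = 2 × L²/6 = 16130 mm².
Direct shear f_v = P/L_w = 110×10³/440 = 250 N/mm.
Moment M = P × e = 110×10³ × 125 = 13750000 N·mm; bending f_b = M/S = 852.3 N/mm.
f_max = √(f_v² + f_b²) = √(250² + 852.3²) = 888.2 N/mm.
r_n/Ω = (1/2.0) × 0.6 × 480 × (0.707 × 14) = 1425 N/mm → adequate.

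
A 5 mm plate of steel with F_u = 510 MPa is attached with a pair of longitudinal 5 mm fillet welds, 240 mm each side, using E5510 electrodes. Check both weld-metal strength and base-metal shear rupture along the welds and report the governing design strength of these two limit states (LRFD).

φR_n ≈ 420 kN (weld metal governs)

E55XX → F_EXX = 550 MPa.
t_e = 0.707 × 5 = 3.535 mm; L = 480 mm.
Weld metal: φR_n = 0.75 × 0.6 × 550 × 3.535 × 480 × 10⁻³ = 420 kN.
Base metal (shear rupture): φR_n = 0.75 × 0.6 × 510 × 5 × 480 × 10⁻³ = 550.8 kN.
Governing: weld metal.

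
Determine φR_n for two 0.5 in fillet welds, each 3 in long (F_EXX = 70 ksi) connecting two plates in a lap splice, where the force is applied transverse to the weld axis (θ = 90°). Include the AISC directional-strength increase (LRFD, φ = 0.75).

φR_n ≈ 100 kip

t_e = 0.707 × 0.5 = 0.3535 in; A_we = 0.3535 × 6 = 2.121 in².
Directional factor: 1.0 + 0.5 sin^1.5(90°) = 1.5.
F_nw = 0.6 × 70 × 1.5 = 63 ksi.
φR_n = 0.75 × 63 × 2.121 = 100.2 kip.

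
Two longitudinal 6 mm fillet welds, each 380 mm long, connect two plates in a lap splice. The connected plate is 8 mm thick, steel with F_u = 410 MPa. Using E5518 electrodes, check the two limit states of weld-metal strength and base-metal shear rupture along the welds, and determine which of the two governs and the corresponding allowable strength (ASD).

E55XX → F_EXX = 550 MPa.
t_e = 0.707 × 6 = 4.242 mm; L = 760 mm.
Weld metal: R_n/Ω = (1/2.0) × 0.6 × 550 × 4.242 × 760 × 10⁻³ = 531.9 kN.
Base metal (shear rupture): R_n/Ω = (1/2.0) × 0.6 × 410 × 8 × 760 × 10⁻³ = 747.8 kN.
Governing: weld metal.

R_n/Ω ≈ 532 kN (weld metal governs)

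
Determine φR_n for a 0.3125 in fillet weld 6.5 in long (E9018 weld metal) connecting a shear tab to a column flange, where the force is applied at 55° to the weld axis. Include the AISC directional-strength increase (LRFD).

φR_n ≈ 79.7 kip

E90XX → F_EXX = 90 ksi.
t_e = 0.707 × 0.3125 = 0.2209 in; A_we = 0.2209 × 6.5 = 1.436 in².
Directional factor: 1.0 + 0.5 sin^1.5(55°) = 1.371.
F_nw = 0.6 × 90 × 1.371 = 74.02 ksi.
φR_n = 0.75 × 74.02 × 1.436 = 79.72 kip.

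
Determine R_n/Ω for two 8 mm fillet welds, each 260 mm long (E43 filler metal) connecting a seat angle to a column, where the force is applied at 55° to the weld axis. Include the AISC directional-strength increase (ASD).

E43XX → F_EXX = 430 MPa.
t_e = 0.707 × 8 = 5.656 mm; A_we = 5.656 × 520 = 2941 mm².
Directional factor: 1.0 + 0.5 sin^1.5(55°) = 1.371.
F_nw = 0.6 × 430 × 1.371 = 353.6 MPa.
R_n/Ω = (353.6 × 2941) / 2.0 × 10⁻³ = 520 kN.

R_n/Ω ≈ 520 kN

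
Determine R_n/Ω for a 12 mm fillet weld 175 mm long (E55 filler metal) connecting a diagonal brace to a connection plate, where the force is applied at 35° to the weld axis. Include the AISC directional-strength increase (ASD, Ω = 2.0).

E55XX → F_EXX = 550 MPa.
t_e = 0.707 × 12 = 8.484 mm; A_we = 8.484 × 175 = 1485 mm².
Directional factor: 1.0 + 0.5 sin^1.5(35°) = 1.217.
F_nw = 0.6 × 550 × 1.217 = 401.7 MPa.
R_n/Ω = (401.7 × 1485) / 2.0 × 10⁻³ = 298.2 kN.

R_n/Ω ≈ 298 kN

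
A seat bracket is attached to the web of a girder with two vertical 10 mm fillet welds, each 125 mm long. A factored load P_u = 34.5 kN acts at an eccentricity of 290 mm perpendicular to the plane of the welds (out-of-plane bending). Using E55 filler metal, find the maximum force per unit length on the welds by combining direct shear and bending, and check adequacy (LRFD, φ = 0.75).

E55XX → F_EXX = 550 MPa.
L_w = 2 × 125 = 250 mm; section modulus (unit throat) S = 2 × L²/6 = 5208 mm².
Direct shear f_v = P/L_w = 34.5×10³/250 = 138 N/mm.
Moment M = P × e = 34.5×10³ × 290 = 10005000 N·mm; bending f_b = M/S = 1921 N/mm.
f_max = √(f_v² + f_b²) = √(138² + 1921²) = 1926 N/mm.
φr_n = 0.75 × 0.6 × 550 × (0.707 × 10) = 1750 N/mm → NOT adequate.

f_max ≈ 1930 N/mm; NOT adequate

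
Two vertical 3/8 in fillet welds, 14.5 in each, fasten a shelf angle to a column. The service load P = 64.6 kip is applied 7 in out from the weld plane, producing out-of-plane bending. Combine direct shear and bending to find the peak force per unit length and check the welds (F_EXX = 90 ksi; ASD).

L_w = 2 × 14.5 = 29 in; section modulus (unit throat) S = 2 × L²/6 = 70.08 in².
Direct shear f_v = P/L_w = 64.6/29 = 2.228 kip/in.
Moment M = P × e = 64.6 × 7 = 452.2 kip·in; bending f_b = M/S = 6.452 kip/in.
f_max = √(f_v² + f_b²) = √(2.228² + 6.452²) = 6.826 kip/in.
r_n/Ω = (1/2.0) × 0.6 × 90 × (0.707 × 0.375) = 7.158 kip/in → adequate.

f_max ≈ 6.83 kip/in; adequate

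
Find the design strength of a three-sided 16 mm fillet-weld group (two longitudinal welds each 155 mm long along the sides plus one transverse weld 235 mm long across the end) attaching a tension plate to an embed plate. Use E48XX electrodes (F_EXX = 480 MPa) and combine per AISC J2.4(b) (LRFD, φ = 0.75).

φR_n ≈ 1510 kN

t_e = 0.707 × 16 = 11.31 mm.
R_nwl = 0.6 × 480 × 11.31 × 310 × 10⁻³ = 1010 kN (longitudinal, 2 welds).
R_nwt = 0.6 × 480 × 11.31 × 235 × 10⁻³ = 765.6 kN (transverse, base value).
(i) R_nwl + R_nwt = 1776 kN; (ii) 0.85 R_nwl + 1.5 R_nwt = 2007 kN.
R_n = max = 2007 kN [governs: (ii)]; φR_n = 1505 kN.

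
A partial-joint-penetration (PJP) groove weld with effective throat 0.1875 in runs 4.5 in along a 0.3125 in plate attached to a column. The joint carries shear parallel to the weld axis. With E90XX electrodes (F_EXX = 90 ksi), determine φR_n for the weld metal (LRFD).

Effective throat (given) t_e = 0.1875 in.
A_we = 0.1875 × 4.5 = 0.8438 in².
F_nw = 0.6 F_EXX = 54 ksi.
φR_n = 0.75 × 54 × 0.8438 = 34.17 kips.

φR_n ≈ 34.2 kips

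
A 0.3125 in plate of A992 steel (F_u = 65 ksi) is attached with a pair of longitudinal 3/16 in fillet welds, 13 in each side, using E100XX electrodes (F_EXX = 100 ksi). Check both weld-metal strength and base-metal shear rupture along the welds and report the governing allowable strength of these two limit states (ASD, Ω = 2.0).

R_n/Ω ≈ 103 kips (weld metal governs)

t_e = 0.707 × 0.1875 = 0.1326 in; L = 26 in.
Weld metal: R_n/Ω = (1/2.0) × 0.6 × 100 × 0.1326 × 26 = 103.4 kips.
Base metal (shear rupture): R_n/Ω = (1/2.0) × 0.6 × 65 × 0.3125 × 26 = 158.4 kips.
Governing: weld metal.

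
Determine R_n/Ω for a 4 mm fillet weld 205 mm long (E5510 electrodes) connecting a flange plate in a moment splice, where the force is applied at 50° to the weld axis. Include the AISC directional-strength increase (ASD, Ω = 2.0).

E55XX → F_EXX = 550 MPa.
t_e = 0.707 × 4 = 2.828 mm; A_we = 2.828 × 205 = 579.7 mm².
Directional factor: 1.0 + 0.5 sin^1.5(50°) = 1.335.
F_nw = 0.6 × 550 × 1.335 = 440.6 MPa.
R_n/Ω = (440.6 × 579.7) / 2.0 × 10⁻³ = 127.7 kN.

R_n/Ω ≈ 128 kN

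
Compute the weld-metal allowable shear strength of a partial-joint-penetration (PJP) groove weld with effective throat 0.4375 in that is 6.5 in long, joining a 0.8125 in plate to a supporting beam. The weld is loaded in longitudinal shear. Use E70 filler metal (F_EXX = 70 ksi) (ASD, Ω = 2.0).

Effective throat (given) t_e = 0.4375 in.
A_we = 0.4375 × 6.5 = 2.844 in².
F_nw = 0.6 F_EXX = 42 ksi.
R_n/Ω = (42 × 2.844) / 2.0 = 59.72 kip.

R_n/Ω ≈ 59.7 kip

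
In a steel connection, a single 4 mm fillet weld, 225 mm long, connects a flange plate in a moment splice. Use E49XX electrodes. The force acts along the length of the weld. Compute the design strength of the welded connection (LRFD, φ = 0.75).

φR_n ≈ 140 kN

E49XX → F_EXX = 490 MPa.
Effective throat t_e = 0.707 × 4 = 2.828 mm.
Total length L = 225 mm; A_we = 2.828 × 225 = 636.3 mm².
F_nw = 0.6 F_EXX = 0.6 × 490 = 294 MPa.
φR_n = 0.75 × 294 × 636.3 × 10⁻³ = 140.3 kN.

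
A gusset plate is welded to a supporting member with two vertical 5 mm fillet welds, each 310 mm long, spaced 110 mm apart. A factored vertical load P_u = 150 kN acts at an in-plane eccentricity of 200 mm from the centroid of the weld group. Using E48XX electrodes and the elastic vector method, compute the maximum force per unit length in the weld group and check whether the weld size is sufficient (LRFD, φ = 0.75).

f_max ≈ 834 N/mm; NOT adequate

E48XX → F_EXX = 480 MPa.
Total weld length L_w = 620 mm. Treat welds as unit-width lines.
Polar moment about centroid: J = 2[d³/12 + d(b/2)²] = 2[310³/12 + 310×55²] = 6841000 mm³.
Direct shear f_v = P/L_w = 150×10³ / 620 = 241.9 N/mm (vertical).
Torsion M = P·e = 150×10³ × 200 = 30000000 N·mm.
Critical point at (x, y) = (55, 155) from centroid. f_tx = M·y/J = 679.8 N/mm; f_ty = M·x/J = 241.2 N/mm.
Resultant f_max = √[f_tx² + (f_v + f_ty)²] = √[679.8² + (241.9 + 241.2)²] = 834 N/mm.
Capacity per unit length: φr_n = 0.75 × 0.6 × 480 × (0.707 × 5) = 763.6 N/mm.
834 > 763.6 → NOT adequate.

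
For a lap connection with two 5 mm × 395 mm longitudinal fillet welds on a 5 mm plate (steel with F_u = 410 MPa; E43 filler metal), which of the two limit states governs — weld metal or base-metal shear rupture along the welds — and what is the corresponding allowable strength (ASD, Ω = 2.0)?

R_n/Ω ≈ 360 kN (weld metal governs)

E43XX → F_EXX = 430 MPa.
t_e = 0.707 × 5 = 3.535 mm; L = 790 mm.
Weld metal: R_n/Ω = (1/2.0) × 0.6 × 430 × 3.535 × 790 × 10⁻³ = 360.3 kN.
Base metal (shear rupture): R_n/Ω = (1/2.0) × 0.6 × 410 × 5 × 790 × 10⁻³ = 485.9 kN.
Governing: weld metal.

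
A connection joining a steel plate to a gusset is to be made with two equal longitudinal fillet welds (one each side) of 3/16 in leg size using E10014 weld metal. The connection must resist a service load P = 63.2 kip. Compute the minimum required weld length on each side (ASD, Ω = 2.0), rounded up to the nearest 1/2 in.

E100XX → F_EXX = 100 ksi.
Throat t_e = 0.707 × 0.1875 = 0.1326 in.
r_n/Ω = (0.6 × 100 × 0.1326) / 2.0 = 3.977 kip/in.
L_req = P / (r_n/Ω) = 63.2 / 3.977 = 15.89 in total.
Per side: 15.89 / 2 = 7.946 in.
Round up → use L = 8 in on each side.

L = 8 in on each side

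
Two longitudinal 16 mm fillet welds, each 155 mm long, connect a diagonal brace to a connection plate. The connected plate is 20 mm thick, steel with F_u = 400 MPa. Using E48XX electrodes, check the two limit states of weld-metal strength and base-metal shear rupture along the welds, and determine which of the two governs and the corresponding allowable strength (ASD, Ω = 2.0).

R_n/Ω ≈ 505 kN (weld metal governs)

E48XX → F_EXX = 480 MPa.
t_e = 0.707 × 16 = 11.31 mm; L = 310 mm.
Weld metal: R_n/Ω = (1/2.0) × 0.6 × 480 × 11.31 × 310 × 10⁻³ = 505 kN.
Base metal (shear rupture): R_n/Ω = (1/2.0) × 0.6 × 400 × 20 × 310 × 10⁻³ = 744 kN.
Governing: weld metal.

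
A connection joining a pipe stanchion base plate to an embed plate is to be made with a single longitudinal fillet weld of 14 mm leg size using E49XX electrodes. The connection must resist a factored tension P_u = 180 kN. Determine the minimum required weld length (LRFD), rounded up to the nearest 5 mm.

L = 85 mm

E49XX → F_EXX = 490 MPa.
Throat t_e = 0.707 × 14 = 9.898 mm.
φr_n = 0.75 × 0.6 × 490 × 9.898 × 10⁻³ = 2.183 kN/mm.
L_req = P_u / φr_n = 180 / 2.183 = 82.47 mm total.
Round up → use L = 85 mm.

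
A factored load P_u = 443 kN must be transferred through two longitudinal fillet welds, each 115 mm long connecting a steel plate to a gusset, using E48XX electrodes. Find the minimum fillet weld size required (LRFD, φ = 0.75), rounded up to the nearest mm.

w = 13 mm

E48XX → F_EXX = 480 MPa.
Total weld length L = 230 mm.
Required throat t_e = P_u / (φ × 0.6 F_EXX × L) = 443 / (0.75 × 0.6 × 480 × 230 × 10⁻³) = 8.917 mm.
Required leg w = t_e / 0.707 = 12.61 mm → use 13 mm.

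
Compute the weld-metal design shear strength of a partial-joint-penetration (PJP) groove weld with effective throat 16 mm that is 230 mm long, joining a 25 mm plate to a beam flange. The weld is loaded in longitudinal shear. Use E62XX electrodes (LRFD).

E62XX → F_EXX = 620 MPa.
Effective throat (given) t_e = 16 mm.
A_we = 16 × 230 = 3680 mm².
F_nw = 0.6 F_EXX = 372 MPa.
φR_n = 0.75 × 372 × 3680 × 10⁻³ = 1027 kN.

φR_n ≈ 1030 kN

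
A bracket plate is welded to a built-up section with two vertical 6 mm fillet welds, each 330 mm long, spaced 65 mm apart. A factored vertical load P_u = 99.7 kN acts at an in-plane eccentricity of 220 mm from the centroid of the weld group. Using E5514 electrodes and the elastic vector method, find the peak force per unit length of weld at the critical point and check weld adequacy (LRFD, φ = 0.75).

E55XX → F_EXX = 550 MPa.
Total weld length L_w = 660 mm. Treat welds as unit-width lines.
Polar moment about centroid: J = 2[d³/12 + d(b/2)²] = 2[330³/12 + 330×32.5²] = 6687000 mm³.
Direct shear f_v = P/L_w = 99.7×10³ / 660 = 151.1 N/mm (vertical).
Torsion M = P·e = 99.7×10³ × 220 = 21934000 N·mm.
Critical point at (x, y) = (32.5, 165) from centroid. f_tx = M·y/J = 541.2 N/mm; f_ty = M·x/J = 106.6 N/mm.
Resultant f_max = √[f_tx² + (f_v + f_ty)²] = √[541.2² + (151.1 + 106.6)²] = 599.5 N/mm.
Capacity per unit length: φr_n = 0.75 × 0.6 × 550 × (0.707 × 6) = 1050 N/mm.
599.5 ≤ 1050 → adequate.

f_max ≈ 599 N/mm; adequate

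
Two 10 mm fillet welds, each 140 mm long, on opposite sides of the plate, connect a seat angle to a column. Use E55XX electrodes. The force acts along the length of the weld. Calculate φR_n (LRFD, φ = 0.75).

φR_n ≈ 490 kN

E55XX → F_EXX = 550 MPa.
Effective throat t_e = 0.707 × 10 = 7.07 mm.
Total length L = 280 mm; A_we = 7.07 × 280 = 1980 mm².
F_nw = 0.6 F_EXX = 0.6 × 550 = 330 MPa.
φR_n = 0.75 × 330 × 1980 × 10⁻³ = 490 kN.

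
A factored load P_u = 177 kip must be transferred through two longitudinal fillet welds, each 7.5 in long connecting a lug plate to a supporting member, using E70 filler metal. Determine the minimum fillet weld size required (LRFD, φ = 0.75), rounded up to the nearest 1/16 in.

w = 9/16 in

E70XX → F_EXX = 70 ksi.
Total weld length L = 15 in.
Required throat t_e = P_u / (φ × 0.6 F_EXX × L) = 177 / (0.75 × 0.6 × 70 × 15) = 0.3746 in.
Required leg w = t_e / 0.707 = 0.5298 in → use 9/16 in.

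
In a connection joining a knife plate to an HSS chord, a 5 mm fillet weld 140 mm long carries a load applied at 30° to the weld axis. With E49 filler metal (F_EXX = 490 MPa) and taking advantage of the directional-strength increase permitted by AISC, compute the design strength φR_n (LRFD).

φR_n ≈ 128 kN

t_e = 0.707 × 5 = 3.535 mm; A_we = 3.535 × 140 = 494.9 mm².
Directional factor: 1.0 + 0.5 sin^1.5(30°) = 1.177.
F_nw = 0.6 × 490 × 1.177 = 346 MPa.
φR_n = 0.75 × 346 × 494.9 × 10⁻³ = 128.4 kN.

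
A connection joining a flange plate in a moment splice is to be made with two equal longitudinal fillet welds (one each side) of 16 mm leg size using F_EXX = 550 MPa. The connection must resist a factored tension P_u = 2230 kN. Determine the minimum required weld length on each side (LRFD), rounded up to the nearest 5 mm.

Throat t_e = 0.707 × 16 = 11.31 mm.
φr_n = 0.75 × 0.6 × 550 × 11.31 × 10⁻³ = 2.8 kN/mm.
L_req = P_u / φr_n = 2230 / 2.8 = 796.5 mm total.
Per side: 796.5 / 2 = 398.3 mm.
Round up → use L = 400 mm on each side.

L = 400 mm on each side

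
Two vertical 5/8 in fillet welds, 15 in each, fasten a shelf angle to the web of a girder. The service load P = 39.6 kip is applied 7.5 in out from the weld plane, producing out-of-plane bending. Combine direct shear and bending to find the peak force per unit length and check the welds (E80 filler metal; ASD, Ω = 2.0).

f_max ≈ 4.17 kip/in; adequate

E80XX → F_EXX = 80 ksi.
L_w = 2 × 15 = 30 in; section modulus (unit throat) S = 2 × L²/6 = 75 in².
Direct shear f_v = P/L_w = 39.6/30 = 1.32 kip/in.
Moment M = P × e = 39.6 × 7.5 = 297 kip·in; bending f_b = M/S = 3.96 kip/in.
f_max = √(f_v² + f_b²) = √(1.32² + 3.96²) = 4.174 kip/in.
r_n/Ω = (1/2.0) × 0.6 × 80 × (0.707 × 0.625) = 10.6 kip/in → adequate.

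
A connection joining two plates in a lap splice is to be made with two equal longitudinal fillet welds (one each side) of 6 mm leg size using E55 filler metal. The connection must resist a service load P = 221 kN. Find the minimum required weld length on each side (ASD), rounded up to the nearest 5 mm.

L = 160 mm on each side

E55XX → F_EXX = 550 MPa.
Throat t_e = 0.707 × 6 = 4.242 mm.
r_n/Ω = (0.6 × 550 × 4.242) / 2.0 = 699.9 N/mm = 0.6999 kN/mm.
L_req = P / (r_n/Ω) = 221 / 0.6999 = 315.7 mm total.
Per side: 315.7 / 2 = 157.9 mm.
Round up → use L = 160 mm on each side.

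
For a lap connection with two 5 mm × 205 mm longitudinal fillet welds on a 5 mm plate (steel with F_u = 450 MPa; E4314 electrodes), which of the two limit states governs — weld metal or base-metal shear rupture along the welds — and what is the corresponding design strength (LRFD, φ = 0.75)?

φR_n ≈ 280 kN (weld metal governs)

E43XX → F_EXX = 430 MPa.
t_e = 0.707 × 5 = 3.535 mm; L = 410 mm.
Weld metal: φR_n = 0.75 × 0.6 × 430 × 3.535 × 410 × 10⁻³ = 280.4 kN.
Base metal (shear rupture): φR_n = 0.75 × 0.6 × 450 × 5 × 410 × 10⁻³ = 415.1 kN.
Governing: weld metal.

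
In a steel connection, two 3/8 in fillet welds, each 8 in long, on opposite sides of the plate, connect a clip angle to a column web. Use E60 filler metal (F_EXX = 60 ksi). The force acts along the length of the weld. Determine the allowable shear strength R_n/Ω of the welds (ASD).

R_n/Ω ≈ 76.4 kips

Effective throat t_e = 0.707 × 0.375 = 0.2651 in.
Total length L = 16 in; A_we = 0.2651 × 16 = 4.242 in².
F_nw = 0.6 F_EXX = 0.6 × 60 = 36 ksi.
R_n = 36 × 4.242 = 152.7 kips; R_n/Ω = 152.7/2.0 = 76.36 kips.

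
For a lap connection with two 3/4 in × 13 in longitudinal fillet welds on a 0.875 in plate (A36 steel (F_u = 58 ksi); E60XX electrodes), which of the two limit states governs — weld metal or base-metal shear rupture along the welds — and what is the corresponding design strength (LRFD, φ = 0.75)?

φR_n ≈ 372 kip (weld metal governs)

E60XX → F_EXX = 60 ksi.
t_e = 0.707 × 0.75 = 0.5302 in; L = 26 in.
Weld metal: φR_n = 0.75 × 0.6 × 60 × 0.5302 × 26 = 372.2 kip.
Base metal (shear rupture): φR_n = 0.75 × 0.6 × 58 × 0.875 × 26 = 593.8 kip.
Governing: weld metal.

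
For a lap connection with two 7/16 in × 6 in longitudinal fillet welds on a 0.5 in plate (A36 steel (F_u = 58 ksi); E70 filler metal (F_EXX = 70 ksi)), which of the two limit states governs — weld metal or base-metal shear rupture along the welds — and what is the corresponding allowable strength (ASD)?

R_n/Ω ≈ 77.9 kip (weld metal governs)

t_e = 0.707 × 0.4375 = 0.3093 in; L = 12 in.
Weld metal: R_n/Ω = (1/2.0) × 0.6 × 70 × 0.3093 × 12 = 77.95 kip.
Base metal (shear rupture): R_n/Ω = (1/2.0) × 0.6 × 58 × 0.5 × 12 = 104.4 kip.
Governing: weld metal.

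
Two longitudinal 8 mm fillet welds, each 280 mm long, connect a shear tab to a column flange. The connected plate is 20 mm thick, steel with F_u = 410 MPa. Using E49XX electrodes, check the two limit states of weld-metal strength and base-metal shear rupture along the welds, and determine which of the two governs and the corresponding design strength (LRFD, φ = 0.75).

φR_n ≈ 698 kN (weld metal governs)

E49XX → F_EXX = 490 MPa.
t_e = 0.707 × 8 = 5.656 mm; L = 560 mm.
Weld metal: φR_n = 0.75 × 0.6 × 490 × 5.656 × 560 × 10⁻³ = 698.4 kN.
Base metal (shear rupture): φR_n = 0.75 × 0.6 × 410 × 20 × 560 × 10⁻³ = 2066 kN.
Governing: weld metal.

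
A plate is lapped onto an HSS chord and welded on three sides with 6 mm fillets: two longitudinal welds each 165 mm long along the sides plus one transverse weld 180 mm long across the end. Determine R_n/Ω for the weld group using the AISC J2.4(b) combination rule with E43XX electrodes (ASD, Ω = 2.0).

E43XX → F_EXX = 430 MPa.
t_e = 0.707 × 6 = 4.242 mm.
R_nwl = 0.6 × 430 × 4.242 × 330 × 10⁻³ = 361.2 kN (longitudinal, 2 welds).
R_nwt = 0.6 × 430 × 4.242 × 180 × 10⁻³ = 197 kN (transverse, base value).
(i) R_nwl + R_nwt = 558.2 kN; (ii) 0.85 R_nwl + 1.5 R_nwt = 602.5 kN.
R_n = max = 602.5 kN [governs: (ii)]; R_n/Ω = 301.2 kN.

R_n/Ω ≈ 301 kN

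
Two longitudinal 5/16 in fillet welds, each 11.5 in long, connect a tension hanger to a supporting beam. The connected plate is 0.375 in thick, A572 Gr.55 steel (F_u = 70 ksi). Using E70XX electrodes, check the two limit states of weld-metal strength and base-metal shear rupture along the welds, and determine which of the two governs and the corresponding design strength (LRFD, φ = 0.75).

E70XX → F_EXX = 70 ksi.
t_e = 0.707 × 0.3125 = 0.2209 in; L = 23 in.
Weld metal: φR_n = 0.75 × 0.6 × 70 × 0.2209 × 23 = 160.1 kip.
Base metal (shear rupture): φR_n = 0.75 × 0.6 × 70 × 0.375 × 23 = 271.7 kip.
Governing: weld metal.

φR_n ≈ 160 kip (weld metal governs)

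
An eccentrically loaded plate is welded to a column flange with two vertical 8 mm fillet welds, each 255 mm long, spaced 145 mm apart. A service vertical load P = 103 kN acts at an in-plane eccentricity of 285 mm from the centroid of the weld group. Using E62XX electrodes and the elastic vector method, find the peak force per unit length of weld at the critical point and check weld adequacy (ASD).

E62XX → F_EXX = 620 MPa.
Total weld length L_w = 510 mm. Treat welds as unit-width lines.
Polar moment about centroid: J = 2[d³/12 + d(b/2)²] = 2[255³/12 + 255×72.5²] = 5444000 mm³.
Direct shear f_v = P/L_w = 103×10³ / 510 = 202 N/mm (vertical).
Torsion M = P·e = 103×10³ × 285 = 29355000 N·mm.
Critical point at (x, y) = (72.5, 127.5) from centroid. f_tx = M·y/J = 687.5 N/mm; f_ty = M·x/J = 390.9 N/mm.
Resultant f_max = √[f_tx² + (f_v + f_ty)²] = √[687.5² + (202 + 390.9)²] = 907.8 N/mm.
Capacity per unit length: r_n/Ω = (1/2.0) × 0.6 × 620 × (0.707 × 8) = 1052 N/mm.
907.8 ≤ 1052 → adequate.

f_max ≈ 908 N/mm; adequate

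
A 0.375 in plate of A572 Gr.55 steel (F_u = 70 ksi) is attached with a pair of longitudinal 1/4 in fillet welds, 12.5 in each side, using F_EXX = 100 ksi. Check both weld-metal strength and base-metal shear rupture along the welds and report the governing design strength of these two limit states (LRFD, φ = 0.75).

t_e = 0.707 × 0.25 = 0.1767 in; L = 25 in.
Weld metal: φR_n = 0.75 × 0.6 × 100 × 0.1767 × 25 = 198.8 kips.
Base metal (shear rupture): φR_n = 0.75 × 0.6 × 70 × 0.375 × 25 = 295.3 kips.
Governing: weld metal.

φR_n ≈ 199 kips (weld metal governs)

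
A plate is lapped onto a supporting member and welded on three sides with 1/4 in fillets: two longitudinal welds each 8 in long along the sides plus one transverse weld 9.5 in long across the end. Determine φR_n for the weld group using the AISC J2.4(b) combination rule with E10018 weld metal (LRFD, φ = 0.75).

E100XX → F_EXX = 100 ksi.
t_e = 0.707 × 0.25 = 0.1767 in.
R_nwl = 0.6 × 100 × 0.1767 × 16 = 169.7 kips (longitudinal, 2 welds).
R_nwt = 0.6 × 100 × 0.1767 × 9.5 = 100.7 kips (transverse, base value).
(i) R_nwl + R_nwt = 270.4 kips; (ii) 0.85 R_nwl + 1.5 R_nwt = 295.3 kips.
R_n = max = 295.3 kips [governs: (ii)]; φR_n = 221.5 kips.

φR_n ≈ 222 kips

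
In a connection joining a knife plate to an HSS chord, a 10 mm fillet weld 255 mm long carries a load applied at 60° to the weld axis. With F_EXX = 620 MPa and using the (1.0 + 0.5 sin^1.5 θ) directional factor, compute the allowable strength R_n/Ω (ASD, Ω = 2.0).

t_e = 0.707 × 10 = 7.07 mm; A_we = 7.07 × 255 = 1803 mm².
Directional factor: 1.0 + 0.5 sin^1.5(60°) = 1.403.
F_nw = 0.6 × 620 × 1.403 = 521.9 MPa.
R_n/Ω = (521.9 × 1803) / 2.0 × 10⁻³ = 470.5 kN.

R_n/Ω ≈ 470 kN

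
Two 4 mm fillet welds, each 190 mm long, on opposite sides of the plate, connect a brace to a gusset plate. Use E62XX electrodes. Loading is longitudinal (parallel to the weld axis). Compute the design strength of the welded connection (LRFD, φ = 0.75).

φR_n ≈ 300 kN

E62XX → F_EXX = 620 MPa.
Effective throat t_e = 0.707 × 4 = 2.828 mm.
Total length L = 380 mm; A_we = 2.828 × 380 = 1075 mm².
F_nw = 0.6 F_EXX = 0.6 × 620 = 372 MPa.
φR_n = 0.75 × 372 × 1075 × 10⁻³ = 299.8 kN.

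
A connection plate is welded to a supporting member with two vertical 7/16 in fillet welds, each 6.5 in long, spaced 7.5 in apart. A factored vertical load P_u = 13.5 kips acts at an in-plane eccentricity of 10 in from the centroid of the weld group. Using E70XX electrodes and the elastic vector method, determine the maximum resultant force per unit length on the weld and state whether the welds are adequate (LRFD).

f_max ≈ 3.78 kip/in; adequate

E70XX → F_EXX = 70 ksi.
Total weld length L_w = 13 in. Treat welds as unit-width lines.
Polar moment about centroid: J = 2[d³/12 + d(b/2)²] = 2[6.5³/12 + 6.5×3.75²] = 228.6 in³.
Direct shear f_v = P/L_w = 13.5 / 13 = 1.038 kip/in (vertical).
Torsion M = P·e = 13.5 × 10 = 135 kip·in.
Critical point at (x, y) = (3.75, 3.25) from centroid. f_tx = M·y/J = 1.919 kip/in; f_ty = M·x/J = 2.215 kip/in.
Resultant f_max = √[f_tx² + (f_v + f_ty)²] = √[1.919² + (1.038 + 2.215)²] = 3.777 kip/in.
Capacity per unit length: φr_n = 0.75 × 0.6 × 70 × (0.707 × 0.4375) = 9.743 kip/in.
3.777 ≤ 9.743 → adequate.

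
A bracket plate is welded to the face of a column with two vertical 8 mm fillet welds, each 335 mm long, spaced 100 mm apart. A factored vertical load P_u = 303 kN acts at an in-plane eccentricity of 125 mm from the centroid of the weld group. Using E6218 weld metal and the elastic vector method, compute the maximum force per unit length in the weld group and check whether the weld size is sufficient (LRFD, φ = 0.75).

f_max ≈ 1060 N/mm; adequate

E62XX → F_EXX = 620 MPa.
Total weld length L_w = 670 mm. Treat welds as unit-width lines.
Polar moment about centroid: J = 2[d³/12 + d(b/2)²] = 2[335³/12 + 335×50²] = 7941000 mm³.
Direct shear f_v = P/L_w = 303×10³ / 670 = 452.2 N/mm (vertical).
Torsion M = P·e = 303×10³ × 125 = 37875000 N·mm.
Critical point at (x, y) = (50, 167.5) from centroid. f_tx = M·y/J = 798.9 N/mm; f_ty = M·x/J = 238.5 N/mm.
Resultant f_max = √[f_tx² + (f_v + f_ty)²] = √[798.9² + (452.2 + 238.5)²] = 1056 N/mm.
Capacity per unit length: φr_n = 0.75 × 0.6 × 620 × (0.707 × 8) = 1578 N/mm.
1056 ≤ 1578 → adequate.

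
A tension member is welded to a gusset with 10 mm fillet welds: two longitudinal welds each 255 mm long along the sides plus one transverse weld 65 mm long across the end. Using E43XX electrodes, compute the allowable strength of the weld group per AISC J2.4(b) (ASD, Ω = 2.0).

R_n/Ω ≈ 524 kN

E43XX → F_EXX = 430 MPa.
t_e = 0.707 × 10 = 7.07 mm.
R_nwl = 0.6 × 430 × 7.07 × 510 × 10⁻³ = 930.3 kN (longitudinal, 2 welds).
R_nwt = 0.6 × 430 × 7.07 × 65 × 10⁻³ = 118.6 kN (transverse, base value).
(i) R_nwl + R_nwt = 1049 kN; (ii) 0.85 R_nwl + 1.5 R_nwt = 968.6 kN.
R_n = max = 1049 kN [governs: (i)]; R_n/Ω = 524.4 kN.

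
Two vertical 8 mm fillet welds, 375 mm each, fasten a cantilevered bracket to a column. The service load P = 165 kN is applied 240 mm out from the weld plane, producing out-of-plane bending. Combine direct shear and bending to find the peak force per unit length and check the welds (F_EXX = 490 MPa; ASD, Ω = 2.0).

L_w = 2 × 375 = 750 mm; section modulus (unit throat) S = 2 × L²/6 = 46880 mm².
Direct shear f_v = P/L_w = 165×10³/750 = 220 N/mm.
Moment M = P × e = 165×10³ × 240 = 39600000 N·mm; bending f_b = M/S = 844.8 N/mm.
f_max = √(f_v² + f_b²) = √(220² + 844.8²) = 873 N/mm.
r_n/Ω = (1/2.0) × 0.6 × 490 × (0.707 × 8) = 831.4 N/mm → NOT adequate.

f_max ≈ 873 N/mm; NOT adequate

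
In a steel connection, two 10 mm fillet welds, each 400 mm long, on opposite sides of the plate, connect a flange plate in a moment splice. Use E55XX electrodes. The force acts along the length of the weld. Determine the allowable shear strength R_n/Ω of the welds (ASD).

E55XX → F_EXX = 550 MPa.
Effective throat t_e = 0.707 × 10 = 7.07 mm.
Total length L = 800 mm; A_we = 7.07 × 800 = 5656 mm².
F_nw = 0.6 F_EXX = 0.6 × 550 = 330 MPa.
R_n = 330 × 5656 × 10⁻³ = 1866 kN; R_n/Ω = 1866/2.0 = 933.2 kN.

R_n/Ω ≈ 933 kN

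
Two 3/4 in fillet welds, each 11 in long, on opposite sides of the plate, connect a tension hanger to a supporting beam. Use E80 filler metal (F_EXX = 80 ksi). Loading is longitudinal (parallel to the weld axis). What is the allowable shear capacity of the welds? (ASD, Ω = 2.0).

R_n/Ω ≈ 280 kip

Effective throat t_e = 0.707 × 0.75 = 0.5302 in.
Total length L = 22 in; A_we = 0.5302 × 22 = 11.67 in².
F_nw = 0.6 F_EXX = 0.6 × 80 = 48 ksi.
R_n = 48 × 11.67 = 559.9 kip; R_n/Ω = 559.9/2.0 = 280 kip.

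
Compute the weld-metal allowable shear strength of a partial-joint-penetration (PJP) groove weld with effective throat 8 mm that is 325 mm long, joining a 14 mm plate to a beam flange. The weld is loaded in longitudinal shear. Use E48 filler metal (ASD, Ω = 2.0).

E48XX → F_EXX = 480 MPa.
Effective throat (given) t_e = 8 mm.
A_we = 8 × 325 = 2600 mm².
F_nw = 0.6 F_EXX = 288 MPa.
R_n/Ω = (288 × 2600) / 2.0 × 10⁻³ = 374.4 kN.

R_n/Ω ≈ 374 kN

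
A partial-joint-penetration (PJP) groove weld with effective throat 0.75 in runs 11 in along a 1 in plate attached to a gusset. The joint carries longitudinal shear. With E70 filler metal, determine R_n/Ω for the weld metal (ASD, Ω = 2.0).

R_n/Ω ≈ 173 kips

E70XX → F_EXX = 70 ksi.
Effective throat (given) t_e = 0.75 in.
A_we = 0.75 × 11 = 8.25 in².
F_nw = 0.6 F_EXX = 42 ksi.
R_n/Ω = (42 × 8.25) / 2.0 = 173.2 kips.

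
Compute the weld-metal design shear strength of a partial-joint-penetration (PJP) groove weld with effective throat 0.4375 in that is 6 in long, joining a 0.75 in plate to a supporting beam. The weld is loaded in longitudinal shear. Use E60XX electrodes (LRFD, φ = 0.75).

E60XX → F_EXX = 60 ksi.
Effective throat (given) t_e = 0.4375 in.
A_we = 0.4375 × 6 = 2.625 in².
F_nw = 0.6 F_EXX = 36 ksi.
φR_n = 0.75 × 36 × 2.625 = 70.88 kips.

φR_n ≈ 70.9 kips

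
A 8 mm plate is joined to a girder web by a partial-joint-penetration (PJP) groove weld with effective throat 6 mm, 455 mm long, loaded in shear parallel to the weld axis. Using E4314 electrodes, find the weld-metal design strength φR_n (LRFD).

E43XX → F_EXX = 430 MPa.
Effective throat (given) t_e = 6 mm.
A_we = 6 × 455 = 2730 mm².
F_nw = 0.6 F_EXX = 258 MPa.
φR_n = 0.75 × 258 × 2730 × 10⁻³ = 528.3 kN.

φR_n ≈ 528 kN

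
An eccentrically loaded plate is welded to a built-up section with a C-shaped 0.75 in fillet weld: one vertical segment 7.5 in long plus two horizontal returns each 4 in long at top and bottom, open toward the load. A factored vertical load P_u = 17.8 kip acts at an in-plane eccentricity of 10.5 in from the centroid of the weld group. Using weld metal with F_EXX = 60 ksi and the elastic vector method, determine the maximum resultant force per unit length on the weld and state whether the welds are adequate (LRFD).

Total weld length L_w = 15.5 in. Treat welds as unit-width lines.
Centroid: x̄ = 2×4×2 / 15.5 = 1.032 in from the vertical weld.
Polar moment about centroid: J = I_x + I_y = [7.5³/12 + 2×4×3.75²] + [7.5×1.032² + 2(4³/12 + 4×0.9677²)] = 173.8 in³.
Direct shear f_v = P/L_w = 17.8 / 15.5 = 1.148 kip/in (vertical).
Torsion M = P·e = 17.8 × 10.5 = 186.9 kip·in.
Critical point at (x, y) = (2.968, 3.75) from centroid. f_tx = M·y/J = 4.032 kip/in; f_ty = M·x/J = 3.191 kip/in.
Resultant f_max = √[f_tx² + (f_v + f_ty)²] = √[4.032² + (1.148 + 3.191)²] = 5.924 kip/in.
Capacity per unit length: φr_n = 0.75 × 0.6 × 60 × (0.707 × 0.75) = 14.32 kip/in.
5.924 ≤ 14.32 → adequate.

f_max ≈ 5.92 kip/in; adequate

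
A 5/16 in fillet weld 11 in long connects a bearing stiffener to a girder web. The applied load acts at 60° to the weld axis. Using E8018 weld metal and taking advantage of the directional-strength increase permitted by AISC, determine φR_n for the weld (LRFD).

E80XX → F_EXX = 80 ksi.
t_e = 0.707 × 0.3125 = 0.2209 in; A_we = 0.2209 × 11 = 2.43 in².
Directional factor: 1.0 + 0.5 sin^1.5(60°) = 1.403.
F_nw = 0.6 × 80 × 1.403 = 67.34 ksi.
φR_n = 0.75 × 67.34 × 2.43 = 122.7 kips.

φR_n ≈ 123 kips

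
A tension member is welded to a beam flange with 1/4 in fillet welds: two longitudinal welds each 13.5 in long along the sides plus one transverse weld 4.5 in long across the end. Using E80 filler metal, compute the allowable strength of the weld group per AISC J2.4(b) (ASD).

E80XX → F_EXX = 80 ksi.
t_e = 0.707 × 0.25 = 0.1767 in.
R_nwl = 0.6 × 80 × 0.1767 × 27 = 229.1 kips (longitudinal, 2 welds).
R_nwt = 0.6 × 80 × 0.1767 × 4.5 = 38.18 kips (transverse, base value).
(i) R_nwl + R_nwt = 267.2 kips; (ii) 0.85 R_nwl + 1.5 R_nwt = 252 kips.
R_n = max = 267.2 kips [governs: (i)]; R_n/Ω = 133.6 kips.

R_n/Ω ≈ 134 kips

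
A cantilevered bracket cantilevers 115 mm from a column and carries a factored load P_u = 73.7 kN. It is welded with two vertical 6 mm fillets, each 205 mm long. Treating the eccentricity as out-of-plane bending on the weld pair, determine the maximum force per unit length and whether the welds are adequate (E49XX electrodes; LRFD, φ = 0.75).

f_max ≈ 631 N/mm; adequate

E49XX → F_EXX = 490 MPa.
L_w = 2 × 205 = 410 mm; section modulus (unit throat) S = 2 × L²/6 = 14010 mm².
Direct shear f_v = P/L_w = 73.7×10³/410 = 179.8 N/mm.
Moment M = P × e = 73.7×10³ × 115 = 8475500 N·mm; bending f_b = M/S = 605 N/mm.
f_max = √(f_v² + f_b²) = √(179.8² + 605²) = 631.2 N/mm.
φr_n = 0.75 × 0.6 × 490 × (0.707 × 6) = 935.4 N/mm → adequate.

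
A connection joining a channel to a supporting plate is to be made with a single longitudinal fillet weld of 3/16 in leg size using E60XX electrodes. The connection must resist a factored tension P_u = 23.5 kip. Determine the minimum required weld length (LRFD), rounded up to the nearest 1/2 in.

L = 7 in

E60XX → F_EXX = 60 ksi.
Throat t_e = 0.707 × 0.1875 = 0.1326 in.
φr_n = 0.75 × 0.6 × 60 × 0.1326 = 3.579 kip/in.
L_req = P_u / φr_n = 23.5 / 3.579 = 6.566 in total.
Round up → use L = 7 in.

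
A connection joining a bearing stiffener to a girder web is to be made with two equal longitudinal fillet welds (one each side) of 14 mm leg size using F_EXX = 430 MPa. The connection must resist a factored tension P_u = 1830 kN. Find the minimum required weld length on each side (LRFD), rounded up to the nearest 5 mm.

Throat t_e = 0.707 × 14 = 9.898 mm.
φr_n = 0.75 × 0.6 × 430 × 9.898 × 10⁻³ = 1.915 kN/mm.
L_req = P_u / φr_n = 1830 / 1.915 = 955.5 mm total.
Per side: 955.5 / 2 = 477.7 mm.
Round up → use L = 480 mm on each side.

L = 480 mm on each side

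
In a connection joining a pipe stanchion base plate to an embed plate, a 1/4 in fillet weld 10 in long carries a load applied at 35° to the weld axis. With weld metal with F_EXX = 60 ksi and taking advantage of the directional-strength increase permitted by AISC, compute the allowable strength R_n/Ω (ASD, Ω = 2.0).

t_e = 0.707 × 0.25 = 0.1767 in; A_we = 0.1767 × 10 = 1.767 in².
Directional factor: 1.0 + 0.5 sin^1.5(35°) = 1.217.
F_nw = 0.6 × 60 × 1.217 = 43.82 ksi.
R_n/Ω = (43.82 × 1.767) / 2.0 = 38.73 kips.

R_n/Ω ≈ 38.7 kips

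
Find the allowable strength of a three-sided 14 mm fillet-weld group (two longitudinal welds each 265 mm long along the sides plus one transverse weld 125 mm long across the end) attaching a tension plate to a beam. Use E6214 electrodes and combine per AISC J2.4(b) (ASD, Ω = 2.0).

R_n/Ω ≈ 1210 kN

E62XX → F_EXX = 620 MPa.
t_e = 0.707 × 14 = 9.898 mm.
R_nwl = 0.6 × 620 × 9.898 × 530 × 10⁻³ = 1951 kN (longitudinal, 2 welds).
R_nwt = 0.6 × 620 × 9.898 × 125 × 10⁻³ = 460.3 kN (transverse, base value).
(i) R_nwl + R_nwt = 2412 kN; (ii) 0.85 R_nwl + 1.5 R_nwt = 2349 kN.
R_n = max = 2412 kN [governs: (i)]; R_n/Ω = 1206 kN.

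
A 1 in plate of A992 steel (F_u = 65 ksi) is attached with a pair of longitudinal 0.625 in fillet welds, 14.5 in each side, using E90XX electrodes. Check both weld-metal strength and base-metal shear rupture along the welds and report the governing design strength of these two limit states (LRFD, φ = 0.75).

φR_n ≈ 519 kips (weld metal governs)

E90XX → F_EXX = 90 ksi.
t_e = 0.707 × 0.625 = 0.4419 in; L = 29 in.
Weld metal: φR_n = 0.75 × 0.6 × 90 × 0.4419 × 29 = 519 kips.
Base metal (shear rupture): φR_n = 0.75 × 0.6 × 65 × 1 × 29 = 848.2 kips.
Governing: weld metal.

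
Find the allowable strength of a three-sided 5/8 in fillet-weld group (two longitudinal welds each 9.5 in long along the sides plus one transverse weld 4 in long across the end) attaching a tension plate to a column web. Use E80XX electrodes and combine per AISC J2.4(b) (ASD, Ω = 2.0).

E80XX → F_EXX = 80 ksi.
t_e = 0.707 × 0.625 = 0.4419 in.
R_nwl = 0.6 × 80 × 0.4419 × 19 = 403 kip (longitudinal, 2 welds).
R_nwt = 0.6 × 80 × 0.4419 × 4 = 84.84 kip (transverse, base value).
(i) R_nwl + R_nwt = 487.8 kip; (ii) 0.85 R_nwl + 1.5 R_nwt = 469.8 kip.
R_n = max = 487.8 kip [governs: (i)]; R_n/Ω = 243.9 kip.

R_n/Ω ≈ 244 kip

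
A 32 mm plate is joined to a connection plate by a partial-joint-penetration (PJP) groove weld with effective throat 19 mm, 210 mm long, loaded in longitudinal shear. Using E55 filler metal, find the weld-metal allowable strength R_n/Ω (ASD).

E55XX → F_EXX = 550 MPa.
Effective throat (given) t_e = 19 mm.
A_we = 19 × 210 = 3990 mm².
F_nw = 0.6 F_EXX = 330 MPa.
R_n/Ω = (330 × 3990) / 2.0 × 10⁻³ = 658.4 kN.

R_n/Ω ≈ 658 kN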